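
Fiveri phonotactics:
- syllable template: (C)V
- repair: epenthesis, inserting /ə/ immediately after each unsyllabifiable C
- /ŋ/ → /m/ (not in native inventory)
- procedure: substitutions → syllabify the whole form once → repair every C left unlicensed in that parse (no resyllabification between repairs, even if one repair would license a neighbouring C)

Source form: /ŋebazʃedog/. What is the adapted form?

mebazəʃedogə

Substitution: /ŋ/ → /m/, giving /mebazʃedog/.
Syllabifying with onset maximization leaves /z/, /g/ stranded (no codas are permitted; onsets are limited to one consonant).
Each unlicensed consonant becomes the onset of a new syllable: /z/ → /zə/, /g/ → /gə/.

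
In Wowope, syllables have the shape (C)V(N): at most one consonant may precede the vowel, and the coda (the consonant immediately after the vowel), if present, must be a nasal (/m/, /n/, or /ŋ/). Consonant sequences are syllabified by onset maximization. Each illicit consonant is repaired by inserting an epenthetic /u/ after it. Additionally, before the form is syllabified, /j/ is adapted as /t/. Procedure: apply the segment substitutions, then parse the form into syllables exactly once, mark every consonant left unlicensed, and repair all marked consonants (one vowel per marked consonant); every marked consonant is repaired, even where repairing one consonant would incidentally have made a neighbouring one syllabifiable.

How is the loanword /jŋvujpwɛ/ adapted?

tuŋuvutupuwɛ

Substitution: /j/ → /t/, giving /tŋvutpwɛ/.
The consonants /t/, /ŋ/, /t/, /p/ cannot be parsed into a legal (C)V(N) syllable (only a nasal (/m/, /n/, or /ŋ/) is licensed in coda position; onsets are limited to one consonant).
Epenthesis after each stranded consonant: /t/ → /tu/, /ŋ/ → /ŋu/, /t/ → /tu/, /p/ → /pu/.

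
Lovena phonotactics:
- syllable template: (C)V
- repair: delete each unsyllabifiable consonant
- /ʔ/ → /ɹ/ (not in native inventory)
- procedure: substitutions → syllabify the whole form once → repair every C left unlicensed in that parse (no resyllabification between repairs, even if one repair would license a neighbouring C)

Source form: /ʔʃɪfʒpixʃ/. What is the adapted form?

ʃɪpi

Substitution: /ʔ/ → /ɹ/, giving /ɹʃɪfʒpixʃ/.
The consonants /ɹ/, /f/, /ʒ/, /x/, /ʃ/ cannot be parsed into a legal (C)V syllable (no codas are permitted; onsets are limited to one consonant).
Deleting the stranded consonants removes /ɹ/, /f/, /ʒ/, /x/, /ʃ/.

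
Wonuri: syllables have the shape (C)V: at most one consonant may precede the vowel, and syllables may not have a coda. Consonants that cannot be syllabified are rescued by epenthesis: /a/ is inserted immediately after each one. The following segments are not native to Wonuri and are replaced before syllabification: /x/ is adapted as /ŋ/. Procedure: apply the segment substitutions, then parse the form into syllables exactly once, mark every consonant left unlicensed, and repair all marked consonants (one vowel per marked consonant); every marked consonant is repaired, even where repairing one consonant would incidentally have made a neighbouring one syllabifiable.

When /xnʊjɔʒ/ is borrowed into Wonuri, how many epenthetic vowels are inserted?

After substitution the input is /ŋnʊjɔʒ/.
The unsyllabifiable consonants are /ŋ/, /ʒ/; each receives one epenthetic vowel.

2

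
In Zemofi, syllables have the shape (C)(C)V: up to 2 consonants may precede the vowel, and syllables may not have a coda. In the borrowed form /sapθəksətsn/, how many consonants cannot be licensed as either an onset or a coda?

Syllabifying with onset maximization leaves /t/, /s/, /n/ stranded (no codas are permitted; onsets may contain at most 2 consonants).

3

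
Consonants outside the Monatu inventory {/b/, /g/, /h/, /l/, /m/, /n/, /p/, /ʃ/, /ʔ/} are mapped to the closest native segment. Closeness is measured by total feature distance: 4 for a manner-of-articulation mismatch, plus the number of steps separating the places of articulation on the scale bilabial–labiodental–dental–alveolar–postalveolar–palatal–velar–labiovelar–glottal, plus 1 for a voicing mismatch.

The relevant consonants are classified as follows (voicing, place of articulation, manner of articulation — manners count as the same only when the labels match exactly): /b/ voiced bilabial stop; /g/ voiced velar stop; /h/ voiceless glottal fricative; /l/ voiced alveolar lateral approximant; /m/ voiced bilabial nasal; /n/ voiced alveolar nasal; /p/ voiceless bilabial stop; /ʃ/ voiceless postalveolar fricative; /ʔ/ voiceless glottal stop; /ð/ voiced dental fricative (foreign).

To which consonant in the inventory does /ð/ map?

ʃ

/ʃ/ is closest: same manner (fricative), place distance 2 (dental→postalveolar), voicing differs (+1); total 3. Next closest is /l/ at distance 5.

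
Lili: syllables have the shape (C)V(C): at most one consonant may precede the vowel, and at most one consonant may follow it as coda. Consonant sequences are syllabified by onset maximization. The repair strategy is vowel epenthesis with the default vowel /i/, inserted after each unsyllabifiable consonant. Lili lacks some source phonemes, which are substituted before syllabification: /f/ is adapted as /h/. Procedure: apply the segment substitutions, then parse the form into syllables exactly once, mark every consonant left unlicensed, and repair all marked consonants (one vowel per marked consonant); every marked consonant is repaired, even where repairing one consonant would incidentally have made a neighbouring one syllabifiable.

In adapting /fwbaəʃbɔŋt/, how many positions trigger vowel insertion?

3

After substitution the input is /hwbaəʃbɔŋt/.
The unsyllabifiable consonants are /h/, /w/, /t/; each receives one epenthetic vowel.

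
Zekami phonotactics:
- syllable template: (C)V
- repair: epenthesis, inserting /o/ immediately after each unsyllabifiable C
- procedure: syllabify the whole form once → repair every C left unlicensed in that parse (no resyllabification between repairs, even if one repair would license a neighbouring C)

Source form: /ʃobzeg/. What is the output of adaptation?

Syllabifying with onset maximization leaves /b/, /g/ stranded (no codas are permitted; onsets are limited to one consonant).
Inserting the epenthetic vowel yields /b/ → /bo/, /g/ → /go/.

ʃobozego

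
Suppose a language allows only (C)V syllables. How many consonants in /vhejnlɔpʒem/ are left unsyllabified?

Under (C)V, the unsyllabifiable consonants are /v/, /j/, /n/, /p/, /m/ (no codas are permitted; onsets are limited to one consonant).

5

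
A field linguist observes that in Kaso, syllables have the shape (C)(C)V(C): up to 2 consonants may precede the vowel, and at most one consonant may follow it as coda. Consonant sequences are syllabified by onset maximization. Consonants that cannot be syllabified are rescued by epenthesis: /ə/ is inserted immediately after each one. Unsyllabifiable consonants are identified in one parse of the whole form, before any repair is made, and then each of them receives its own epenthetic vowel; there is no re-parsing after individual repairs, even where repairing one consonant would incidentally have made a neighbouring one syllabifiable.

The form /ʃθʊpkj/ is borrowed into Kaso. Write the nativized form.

Under (C)(C)V(C), the unsyllabifiable consonants are /k/, /j/ (at most one coda consonant is licensed; onsets may contain at most 2 consonants).
Each unlicensed consonant becomes the onset of a new syllable: /k/ → /kə/, /j/ → /jə/.

ʃθʊpkəjə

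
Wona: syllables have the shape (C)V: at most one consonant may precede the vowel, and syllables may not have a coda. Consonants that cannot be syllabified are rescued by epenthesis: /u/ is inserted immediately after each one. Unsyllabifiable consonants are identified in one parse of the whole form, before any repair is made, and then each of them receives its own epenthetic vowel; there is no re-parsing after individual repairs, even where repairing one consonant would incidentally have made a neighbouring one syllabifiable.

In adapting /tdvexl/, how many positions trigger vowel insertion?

The unsyllabifiable consonants are /t/, /d/, /x/, /l/; each receives one epenthetic vowel.

4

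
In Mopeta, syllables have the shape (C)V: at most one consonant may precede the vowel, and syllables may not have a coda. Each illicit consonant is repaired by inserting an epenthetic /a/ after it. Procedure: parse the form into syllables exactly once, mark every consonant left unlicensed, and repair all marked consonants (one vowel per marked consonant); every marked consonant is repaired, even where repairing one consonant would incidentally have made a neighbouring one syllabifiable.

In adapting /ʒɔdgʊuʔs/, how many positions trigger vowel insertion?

3

The unsyllabifiable consonants are /d/, /ʔ/, /s/; each receives one epenthetic vowel.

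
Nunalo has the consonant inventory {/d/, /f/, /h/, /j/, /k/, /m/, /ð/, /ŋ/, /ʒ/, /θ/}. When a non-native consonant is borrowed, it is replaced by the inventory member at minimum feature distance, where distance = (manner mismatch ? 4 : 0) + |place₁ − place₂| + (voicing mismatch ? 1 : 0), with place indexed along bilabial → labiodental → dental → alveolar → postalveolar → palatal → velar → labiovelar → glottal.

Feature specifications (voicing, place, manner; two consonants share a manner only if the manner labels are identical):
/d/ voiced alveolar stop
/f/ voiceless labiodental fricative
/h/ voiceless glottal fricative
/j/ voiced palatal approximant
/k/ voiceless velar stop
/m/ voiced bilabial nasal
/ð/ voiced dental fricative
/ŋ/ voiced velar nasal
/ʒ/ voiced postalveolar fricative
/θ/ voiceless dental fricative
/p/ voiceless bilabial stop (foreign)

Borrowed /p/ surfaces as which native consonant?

/d/ is closest: same manner (stop), place distance 3 (bilabial→alveolar), voicing differs (+1); total 4. Next closest is /f/ at distance 5.

d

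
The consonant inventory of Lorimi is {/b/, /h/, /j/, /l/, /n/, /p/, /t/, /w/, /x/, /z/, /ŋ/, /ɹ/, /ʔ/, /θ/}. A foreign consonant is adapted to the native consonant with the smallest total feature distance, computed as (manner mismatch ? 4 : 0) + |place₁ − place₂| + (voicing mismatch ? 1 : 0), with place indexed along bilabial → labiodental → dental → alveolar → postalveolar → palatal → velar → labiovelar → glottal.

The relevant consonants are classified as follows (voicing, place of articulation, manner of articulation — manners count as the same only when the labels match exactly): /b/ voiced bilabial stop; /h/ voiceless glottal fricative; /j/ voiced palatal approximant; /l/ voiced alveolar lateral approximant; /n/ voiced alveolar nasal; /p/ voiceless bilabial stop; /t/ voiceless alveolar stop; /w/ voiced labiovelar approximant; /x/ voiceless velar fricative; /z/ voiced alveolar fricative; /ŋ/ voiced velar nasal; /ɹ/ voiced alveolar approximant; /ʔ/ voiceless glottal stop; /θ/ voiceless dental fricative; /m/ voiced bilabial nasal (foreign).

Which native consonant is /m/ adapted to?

/n/ is closest: same manner (nasal), place distance 3 (bilabial→alveolar), same voicing; total 3. Next closest is /b/ at distance 4.

n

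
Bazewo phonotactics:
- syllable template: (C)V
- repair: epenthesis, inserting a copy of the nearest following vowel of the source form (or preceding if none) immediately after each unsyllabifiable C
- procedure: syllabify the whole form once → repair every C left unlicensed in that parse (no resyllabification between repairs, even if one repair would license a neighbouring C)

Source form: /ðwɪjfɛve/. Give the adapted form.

The consonants /ð/, /j/ cannot be parsed into a legal (C)V syllable (no codas are permitted; onsets are limited to one consonant).
Epenthesis after each stranded consonant: /ð/ → /ðɪ/, /j/ → /jɛ/.

ðɪwɪjɛfɛve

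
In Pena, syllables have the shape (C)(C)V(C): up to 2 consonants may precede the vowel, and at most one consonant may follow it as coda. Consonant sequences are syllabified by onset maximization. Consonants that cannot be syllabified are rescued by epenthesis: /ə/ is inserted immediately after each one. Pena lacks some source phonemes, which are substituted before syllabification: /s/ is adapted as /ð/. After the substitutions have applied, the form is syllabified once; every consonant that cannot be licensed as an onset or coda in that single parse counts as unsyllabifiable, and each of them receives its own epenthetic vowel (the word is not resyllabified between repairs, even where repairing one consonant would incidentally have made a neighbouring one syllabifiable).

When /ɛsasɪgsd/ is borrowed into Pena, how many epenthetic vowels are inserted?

After substitution the input is /ɛðaðɪgðd/.
The unsyllabifiable consonants are /ð/, /d/; each receives one epenthetic vowel.

2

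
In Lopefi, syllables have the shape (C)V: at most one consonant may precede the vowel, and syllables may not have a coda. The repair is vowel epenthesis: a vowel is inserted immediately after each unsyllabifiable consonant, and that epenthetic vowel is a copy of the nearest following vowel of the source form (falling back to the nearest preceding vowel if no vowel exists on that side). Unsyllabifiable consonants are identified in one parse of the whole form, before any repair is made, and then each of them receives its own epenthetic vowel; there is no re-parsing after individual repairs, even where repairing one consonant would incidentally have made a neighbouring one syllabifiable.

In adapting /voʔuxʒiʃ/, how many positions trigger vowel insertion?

2

The unsyllabifiable consonants are /x/, /ʃ/; each receives one epenthetic vowel.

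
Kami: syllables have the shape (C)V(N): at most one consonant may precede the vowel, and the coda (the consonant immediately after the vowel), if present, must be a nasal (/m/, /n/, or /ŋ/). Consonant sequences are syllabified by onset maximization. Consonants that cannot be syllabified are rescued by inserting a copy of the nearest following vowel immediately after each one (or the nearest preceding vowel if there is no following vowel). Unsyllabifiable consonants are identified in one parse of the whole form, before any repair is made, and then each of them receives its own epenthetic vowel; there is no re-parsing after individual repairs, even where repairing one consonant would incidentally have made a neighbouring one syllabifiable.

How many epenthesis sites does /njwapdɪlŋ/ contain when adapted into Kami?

The unsyllabifiable consonants are /n/, /j/, /p/, /l/, /ŋ/; each receives one epenthetic vowel.

5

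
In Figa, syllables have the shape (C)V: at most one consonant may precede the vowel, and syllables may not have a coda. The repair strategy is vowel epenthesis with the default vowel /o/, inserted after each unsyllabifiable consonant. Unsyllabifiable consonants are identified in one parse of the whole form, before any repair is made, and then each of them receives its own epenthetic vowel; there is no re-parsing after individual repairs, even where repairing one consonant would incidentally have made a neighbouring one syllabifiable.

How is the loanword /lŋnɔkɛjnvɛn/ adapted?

Syllabifying with onset maximization leaves /l/, /ŋ/, /j/, /n/, /n/ stranded (no codas are permitted; onsets are limited to one consonant).
Inserting the epenthetic vowel yields /l/ → /lo/, /ŋ/ → /ŋo/, /j/ → /jo/, /n/ → /no/, /n/ → /no/.

loŋonɔkɛjonovɛno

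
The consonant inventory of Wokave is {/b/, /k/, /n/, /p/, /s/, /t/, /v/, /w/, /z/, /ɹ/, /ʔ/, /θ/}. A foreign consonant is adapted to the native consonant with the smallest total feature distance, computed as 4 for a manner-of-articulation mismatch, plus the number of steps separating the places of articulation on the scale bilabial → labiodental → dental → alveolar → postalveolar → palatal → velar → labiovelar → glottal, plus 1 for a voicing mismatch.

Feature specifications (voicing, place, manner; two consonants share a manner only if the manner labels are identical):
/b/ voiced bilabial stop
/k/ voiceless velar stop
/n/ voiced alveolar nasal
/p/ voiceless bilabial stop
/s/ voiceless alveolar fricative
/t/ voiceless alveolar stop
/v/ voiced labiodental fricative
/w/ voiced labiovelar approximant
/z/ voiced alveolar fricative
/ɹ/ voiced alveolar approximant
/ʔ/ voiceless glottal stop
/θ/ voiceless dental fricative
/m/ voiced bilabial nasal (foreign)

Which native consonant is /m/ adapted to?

n

/n/ is closest: same manner (nasal), place distance 3 (bilabial→alveolar), same voicing; total 3. Next closest is /b/ at distance 4.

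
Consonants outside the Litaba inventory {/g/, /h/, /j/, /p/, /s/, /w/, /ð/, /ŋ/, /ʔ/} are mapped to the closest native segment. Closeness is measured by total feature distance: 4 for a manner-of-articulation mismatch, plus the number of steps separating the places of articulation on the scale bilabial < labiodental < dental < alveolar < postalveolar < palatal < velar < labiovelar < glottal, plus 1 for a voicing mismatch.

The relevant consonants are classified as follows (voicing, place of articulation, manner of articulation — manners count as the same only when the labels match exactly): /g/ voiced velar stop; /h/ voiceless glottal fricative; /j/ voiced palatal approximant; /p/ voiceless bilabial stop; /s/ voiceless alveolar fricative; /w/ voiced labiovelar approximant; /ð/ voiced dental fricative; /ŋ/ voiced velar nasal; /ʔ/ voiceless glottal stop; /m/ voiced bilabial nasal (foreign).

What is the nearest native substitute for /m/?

p

/p/ is closest: manner differs (nasal→stop, +4), place distance 0 (bilabial→bilabial), voicing differs (+1); total 5. Next closest is /ð/ at distance 6.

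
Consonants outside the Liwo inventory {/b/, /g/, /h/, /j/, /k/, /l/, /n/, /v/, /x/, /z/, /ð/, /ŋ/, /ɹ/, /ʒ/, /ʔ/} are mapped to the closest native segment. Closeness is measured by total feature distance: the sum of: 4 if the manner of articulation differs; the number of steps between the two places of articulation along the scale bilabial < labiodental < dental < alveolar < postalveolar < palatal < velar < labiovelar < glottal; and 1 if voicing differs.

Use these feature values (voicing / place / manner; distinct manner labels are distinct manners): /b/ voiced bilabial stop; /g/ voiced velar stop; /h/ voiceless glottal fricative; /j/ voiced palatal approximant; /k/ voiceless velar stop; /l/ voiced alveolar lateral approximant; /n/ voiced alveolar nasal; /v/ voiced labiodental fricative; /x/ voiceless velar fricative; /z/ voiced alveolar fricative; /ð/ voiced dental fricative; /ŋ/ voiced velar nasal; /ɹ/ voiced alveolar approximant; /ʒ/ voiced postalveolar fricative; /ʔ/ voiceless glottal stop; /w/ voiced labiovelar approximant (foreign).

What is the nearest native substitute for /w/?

j

/j/ is closest: same manner (approximant), place distance 2 (labiovelar→palatal), same voicing; total 2. Next closest is /ɹ/ at distance 4.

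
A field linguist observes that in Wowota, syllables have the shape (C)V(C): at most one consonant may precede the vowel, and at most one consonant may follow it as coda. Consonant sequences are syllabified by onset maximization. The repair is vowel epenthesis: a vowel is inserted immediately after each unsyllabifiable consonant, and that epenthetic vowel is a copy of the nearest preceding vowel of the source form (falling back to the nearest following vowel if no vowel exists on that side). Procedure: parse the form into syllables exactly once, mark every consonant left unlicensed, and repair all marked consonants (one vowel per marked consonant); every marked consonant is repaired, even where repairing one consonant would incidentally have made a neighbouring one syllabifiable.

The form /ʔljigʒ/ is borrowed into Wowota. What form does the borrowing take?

Syllabifying with onset maximization leaves /ʔ/, /l/, /ʒ/ stranded (at most one coda consonant is licensed; onsets are limited to one consonant).
Inserting the epenthetic vowel yields /ʔ/ → /ʔi/, /l/ → /li/, /ʒ/ → /ʒi/.

ʔilijigʒi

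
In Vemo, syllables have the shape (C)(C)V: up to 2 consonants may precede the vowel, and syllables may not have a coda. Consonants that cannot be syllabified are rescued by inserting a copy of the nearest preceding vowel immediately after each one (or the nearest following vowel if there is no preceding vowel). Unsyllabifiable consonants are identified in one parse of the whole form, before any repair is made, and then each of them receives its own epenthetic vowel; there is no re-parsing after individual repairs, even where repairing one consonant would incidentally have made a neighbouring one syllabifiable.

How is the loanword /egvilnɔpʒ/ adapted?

Under (C)(C)V, the unsyllabifiable consonants are /p/, /ʒ/ (no codas are permitted; onsets may contain at most 2 consonants).
Each unlicensed consonant becomes the onset of a new syllable: /p/ → /pɔ/, /ʒ/ → /ʒɔ/.

egvilnɔpɔʒɔ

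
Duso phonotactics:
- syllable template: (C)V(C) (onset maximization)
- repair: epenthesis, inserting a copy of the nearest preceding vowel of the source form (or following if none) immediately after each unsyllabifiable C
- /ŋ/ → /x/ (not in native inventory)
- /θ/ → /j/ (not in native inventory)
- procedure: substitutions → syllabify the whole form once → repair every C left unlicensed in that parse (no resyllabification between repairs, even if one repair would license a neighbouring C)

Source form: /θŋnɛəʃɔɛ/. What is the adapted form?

jɛxɛnɛəʃɔɛ

Substitution: /θ/ → /j/, /ŋ/ → /x/, giving /jxnɛəʃɔɛ/.
Under (C)V(C), the unsyllabifiable consonants are /j/, /x/ (at most one coda consonant is licensed; onsets are limited to one consonant).
Inserting the epenthetic vowel yields /j/ → /jɛ/, /x/ → /xɛ/.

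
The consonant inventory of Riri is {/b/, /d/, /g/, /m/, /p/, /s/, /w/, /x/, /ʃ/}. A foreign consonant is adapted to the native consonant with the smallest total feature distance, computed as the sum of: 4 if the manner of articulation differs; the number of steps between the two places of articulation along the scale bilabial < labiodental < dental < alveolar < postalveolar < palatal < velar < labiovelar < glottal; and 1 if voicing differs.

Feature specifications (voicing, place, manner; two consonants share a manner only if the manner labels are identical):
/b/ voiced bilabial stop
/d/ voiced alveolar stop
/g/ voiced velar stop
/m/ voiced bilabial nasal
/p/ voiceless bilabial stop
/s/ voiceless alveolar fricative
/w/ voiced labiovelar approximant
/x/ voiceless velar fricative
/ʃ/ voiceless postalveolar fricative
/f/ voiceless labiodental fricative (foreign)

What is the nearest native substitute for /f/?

s

/s/ is closest: same manner (fricative), place distance 2 (labiodental→alveolar), same voicing; total 2. Next closest is /ʃ/ at distance 3.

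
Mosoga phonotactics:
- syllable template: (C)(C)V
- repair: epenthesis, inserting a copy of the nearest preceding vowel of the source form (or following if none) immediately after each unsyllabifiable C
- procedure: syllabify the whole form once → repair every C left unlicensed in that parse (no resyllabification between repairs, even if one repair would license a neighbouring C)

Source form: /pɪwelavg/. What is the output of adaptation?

pɪwelavaga

Under (C)(C)V, the unsyllabifiable consonants are /v/, /g/ (no codas are permitted; onsets may contain at most 2 consonants).
Epenthesis after each stranded consonant: /v/ → /va/, /g/ → /ga/.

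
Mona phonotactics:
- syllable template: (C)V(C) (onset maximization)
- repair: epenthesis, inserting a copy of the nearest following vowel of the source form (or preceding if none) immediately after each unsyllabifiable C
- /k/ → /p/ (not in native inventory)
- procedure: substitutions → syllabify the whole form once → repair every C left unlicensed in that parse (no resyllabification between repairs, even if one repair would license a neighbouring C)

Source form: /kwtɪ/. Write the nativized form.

pɪwɪtɪ

Substitution: /k/ → /p/, giving /pwtɪ/.
Under (C)V(C), the unsyllabifiable consonants are /p/, /w/ (at most one coda consonant is licensed; onsets are limited to one consonant).
Inserting the epenthetic vowel yields /p/ → /pɪ/, /w/ → /wɪ/.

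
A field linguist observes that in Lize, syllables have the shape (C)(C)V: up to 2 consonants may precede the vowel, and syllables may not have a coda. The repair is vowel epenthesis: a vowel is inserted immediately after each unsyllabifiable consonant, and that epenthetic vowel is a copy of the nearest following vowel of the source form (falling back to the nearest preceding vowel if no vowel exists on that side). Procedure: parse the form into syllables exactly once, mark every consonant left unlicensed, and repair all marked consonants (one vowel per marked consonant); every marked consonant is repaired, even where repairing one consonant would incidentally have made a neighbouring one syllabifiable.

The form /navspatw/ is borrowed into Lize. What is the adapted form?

navaspatawa

Under (C)(C)V, the unsyllabifiable consonants are /v/, /t/, /w/ (no codas are permitted; onsets may contain at most 2 consonants).
Epenthesis after each stranded consonant: /v/ → /va/, /t/ → /ta/, /w/ → /wa/.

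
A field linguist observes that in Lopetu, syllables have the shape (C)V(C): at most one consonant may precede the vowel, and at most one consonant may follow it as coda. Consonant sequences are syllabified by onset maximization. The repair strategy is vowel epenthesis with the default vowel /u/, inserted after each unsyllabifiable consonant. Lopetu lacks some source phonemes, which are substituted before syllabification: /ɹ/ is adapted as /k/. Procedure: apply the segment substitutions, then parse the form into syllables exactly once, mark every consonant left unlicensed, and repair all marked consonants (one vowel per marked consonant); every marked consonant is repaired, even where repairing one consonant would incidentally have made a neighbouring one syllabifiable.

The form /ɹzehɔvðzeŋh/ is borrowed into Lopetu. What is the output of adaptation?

Substitution: /ɹ/ → /k/, giving /kzehɔvðzeŋh/.
Syllabifying with onset maximization leaves /k/, /ð/, /h/ stranded (at most one coda consonant is licensed; onsets are limited to one consonant).
Epenthesis after each stranded consonant: /k/ → /ku/, /ð/ → /ðu/, /h/ → /hu/.

kuzehɔvðuzeŋhu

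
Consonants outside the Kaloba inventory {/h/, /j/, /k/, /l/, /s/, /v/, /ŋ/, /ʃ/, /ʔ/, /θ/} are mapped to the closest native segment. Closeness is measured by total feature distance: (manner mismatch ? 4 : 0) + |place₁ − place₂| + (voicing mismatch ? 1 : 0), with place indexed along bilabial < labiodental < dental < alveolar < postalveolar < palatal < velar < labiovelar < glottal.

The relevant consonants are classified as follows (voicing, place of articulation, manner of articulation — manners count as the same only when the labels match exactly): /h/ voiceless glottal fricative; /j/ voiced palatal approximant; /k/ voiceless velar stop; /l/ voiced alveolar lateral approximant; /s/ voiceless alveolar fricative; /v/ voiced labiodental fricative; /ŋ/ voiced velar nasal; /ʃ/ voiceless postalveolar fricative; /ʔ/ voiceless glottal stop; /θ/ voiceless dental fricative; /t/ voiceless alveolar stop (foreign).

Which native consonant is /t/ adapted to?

/k/ is closest: same manner (stop), place distance 3 (alveolar→velar), same voicing; total 3. Next closest is /s/ at distance 4.

k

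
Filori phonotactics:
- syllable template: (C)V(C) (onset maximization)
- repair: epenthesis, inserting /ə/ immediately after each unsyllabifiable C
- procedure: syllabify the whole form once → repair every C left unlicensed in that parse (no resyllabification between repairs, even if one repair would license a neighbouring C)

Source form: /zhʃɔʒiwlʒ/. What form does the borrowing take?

Under (C)V(C), the unsyllabifiable consonants are /z/, /h/, /l/, /ʒ/ (at most one coda consonant is licensed; onsets are limited to one consonant).
Each unlicensed consonant becomes the onset of a new syllable: /z/ → /zə/, /h/ → /hə/, /l/ → /lə/, /ʒ/ → /ʒə/.

zəhəʃɔʒiwləʒə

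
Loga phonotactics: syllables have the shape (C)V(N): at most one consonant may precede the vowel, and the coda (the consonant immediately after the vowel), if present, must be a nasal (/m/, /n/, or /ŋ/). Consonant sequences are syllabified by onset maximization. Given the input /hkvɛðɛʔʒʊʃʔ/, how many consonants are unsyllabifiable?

Syllabifying with onset maximization leaves /h/, /k/, /ʔ/, /ʃ/, /ʔ/ stranded (only a nasal (/m/, /n/, or /ŋ/) is licensed in coda position; onsets are limited to one consonant).

5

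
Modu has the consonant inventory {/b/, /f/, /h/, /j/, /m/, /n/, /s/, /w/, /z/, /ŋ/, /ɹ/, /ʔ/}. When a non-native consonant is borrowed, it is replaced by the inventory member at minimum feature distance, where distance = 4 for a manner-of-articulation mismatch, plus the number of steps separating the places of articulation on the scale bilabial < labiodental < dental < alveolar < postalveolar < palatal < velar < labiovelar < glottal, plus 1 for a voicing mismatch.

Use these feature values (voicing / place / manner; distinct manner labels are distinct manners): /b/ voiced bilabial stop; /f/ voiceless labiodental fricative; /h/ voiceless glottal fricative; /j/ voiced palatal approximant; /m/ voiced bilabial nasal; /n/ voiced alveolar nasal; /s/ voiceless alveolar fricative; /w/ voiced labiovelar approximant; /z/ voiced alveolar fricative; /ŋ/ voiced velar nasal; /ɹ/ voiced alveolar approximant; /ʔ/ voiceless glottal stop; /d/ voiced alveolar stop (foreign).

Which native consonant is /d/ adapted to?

b

/b/ is closest: same manner (stop), place distance 3 (alveolar→bilabial), same voicing; total 3. Next closest is /n/ at distance 4.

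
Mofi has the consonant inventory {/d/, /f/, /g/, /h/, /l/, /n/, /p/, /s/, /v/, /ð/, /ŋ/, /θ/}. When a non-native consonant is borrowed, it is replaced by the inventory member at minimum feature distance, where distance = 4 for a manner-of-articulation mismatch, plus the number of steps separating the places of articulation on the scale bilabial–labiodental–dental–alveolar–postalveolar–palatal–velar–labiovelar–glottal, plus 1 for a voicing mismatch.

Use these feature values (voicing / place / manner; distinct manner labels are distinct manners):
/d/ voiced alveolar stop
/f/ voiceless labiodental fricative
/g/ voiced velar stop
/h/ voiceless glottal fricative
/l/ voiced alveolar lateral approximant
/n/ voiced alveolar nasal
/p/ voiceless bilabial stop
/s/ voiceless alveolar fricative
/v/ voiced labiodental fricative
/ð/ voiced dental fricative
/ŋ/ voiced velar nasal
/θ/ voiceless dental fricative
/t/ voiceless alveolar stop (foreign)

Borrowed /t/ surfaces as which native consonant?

/d/ is closest: same manner (stop), place distance 0 (alveolar→alveolar), voicing differs (+1); total 1. Next closest is /p/ at distance 3.

d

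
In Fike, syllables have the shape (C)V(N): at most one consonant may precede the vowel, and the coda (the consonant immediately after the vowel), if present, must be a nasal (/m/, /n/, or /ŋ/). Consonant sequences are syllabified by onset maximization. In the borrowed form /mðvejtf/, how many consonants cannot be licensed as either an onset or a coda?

5

Under (C)V(N), the unsyllabifiable consonants are /m/, /ð/, /j/, /t/, /f/ (only a nasal (/m/, /n/, or /ŋ/) is licensed in coda position; onsets are limited to one consonant).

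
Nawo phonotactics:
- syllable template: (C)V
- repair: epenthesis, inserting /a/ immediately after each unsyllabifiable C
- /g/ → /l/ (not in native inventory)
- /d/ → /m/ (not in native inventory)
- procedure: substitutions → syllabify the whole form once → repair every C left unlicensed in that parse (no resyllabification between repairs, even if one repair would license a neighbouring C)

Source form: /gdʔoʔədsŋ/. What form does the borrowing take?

lamaʔoʔəmasaŋa

Substitution: /g/ → /l/, /d/ → /m/, giving /lmʔoʔəmsŋ/.
Syllabifying with onset maximization leaves /l/, /m/, /m/, /s/, /ŋ/ stranded (no codas are permitted; onsets are limited to one consonant).
Epenthesis after each stranded consonant: /l/ → /la/, /m/ → /ma/, /m/ → /ma/, /s/ → /sa/, /ŋ/ → /ŋa/.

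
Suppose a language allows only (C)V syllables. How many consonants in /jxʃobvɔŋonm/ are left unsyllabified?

Under (C)V, the unsyllabifiable consonants are /j/, /x/, /b/, /n/, /m/ (no codas are permitted; onsets are limited to one consonant).

5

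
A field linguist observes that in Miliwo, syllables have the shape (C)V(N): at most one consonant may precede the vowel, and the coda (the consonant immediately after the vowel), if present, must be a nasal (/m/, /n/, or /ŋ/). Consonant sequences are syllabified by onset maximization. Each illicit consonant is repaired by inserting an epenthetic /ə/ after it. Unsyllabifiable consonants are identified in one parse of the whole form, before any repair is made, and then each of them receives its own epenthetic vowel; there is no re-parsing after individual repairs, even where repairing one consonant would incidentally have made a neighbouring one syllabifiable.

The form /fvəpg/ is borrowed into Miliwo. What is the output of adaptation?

The consonants /f/, /p/, /g/ cannot be parsed into a legal (C)V(N) syllable (only a nasal (/m/, /n/, or /ŋ/) is licensed in coda position; onsets are limited to one consonant).
Each unlicensed consonant becomes the onset of a new syllable: /f/ → /fə/, /p/ → /pə/, /g/ → /gə/.

fəvəpəgə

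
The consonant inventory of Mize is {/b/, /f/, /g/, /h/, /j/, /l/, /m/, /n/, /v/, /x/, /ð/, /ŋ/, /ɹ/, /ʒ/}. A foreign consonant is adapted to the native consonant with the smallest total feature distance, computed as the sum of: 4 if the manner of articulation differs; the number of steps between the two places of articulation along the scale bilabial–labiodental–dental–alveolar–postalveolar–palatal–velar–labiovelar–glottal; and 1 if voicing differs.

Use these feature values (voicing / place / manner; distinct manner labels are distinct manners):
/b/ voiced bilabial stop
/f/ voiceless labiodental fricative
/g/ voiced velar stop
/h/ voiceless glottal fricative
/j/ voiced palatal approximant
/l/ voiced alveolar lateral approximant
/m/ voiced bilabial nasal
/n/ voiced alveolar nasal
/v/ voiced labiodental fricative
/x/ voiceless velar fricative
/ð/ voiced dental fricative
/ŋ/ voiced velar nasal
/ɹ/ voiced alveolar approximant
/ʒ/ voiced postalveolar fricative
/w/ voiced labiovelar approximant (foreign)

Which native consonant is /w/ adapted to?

/j/ is closest: same manner (approximant), place distance 2 (labiovelar→palatal), same voicing; total 2. Next closest is /ɹ/ at distance 4.

j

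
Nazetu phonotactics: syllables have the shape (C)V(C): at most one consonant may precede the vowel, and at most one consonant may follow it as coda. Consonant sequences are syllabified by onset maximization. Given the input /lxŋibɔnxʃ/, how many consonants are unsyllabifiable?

4

The consonants /l/, /x/, /x/, /ʃ/ cannot be parsed into a legal (C)V(C) syllable (at most one coda consonant is licensed; onsets are limited to one consonant).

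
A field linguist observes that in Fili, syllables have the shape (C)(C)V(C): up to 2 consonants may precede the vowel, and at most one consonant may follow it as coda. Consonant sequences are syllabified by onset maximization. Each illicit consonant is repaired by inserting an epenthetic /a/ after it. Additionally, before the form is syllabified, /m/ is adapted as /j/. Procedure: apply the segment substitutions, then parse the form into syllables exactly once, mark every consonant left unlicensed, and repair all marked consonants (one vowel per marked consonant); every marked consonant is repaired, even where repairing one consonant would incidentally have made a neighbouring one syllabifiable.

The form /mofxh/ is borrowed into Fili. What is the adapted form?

Substitution: /m/ → /j/, giving /jofxh/.
Under (C)(C)V(C), the unsyllabifiable consonants are /x/, /h/ (at most one coda consonant is licensed; onsets may contain at most 2 consonants).
Each unlicensed consonant becomes the onset of a new syllable: /x/ → /xa/, /h/ → /ha/.

jofxaha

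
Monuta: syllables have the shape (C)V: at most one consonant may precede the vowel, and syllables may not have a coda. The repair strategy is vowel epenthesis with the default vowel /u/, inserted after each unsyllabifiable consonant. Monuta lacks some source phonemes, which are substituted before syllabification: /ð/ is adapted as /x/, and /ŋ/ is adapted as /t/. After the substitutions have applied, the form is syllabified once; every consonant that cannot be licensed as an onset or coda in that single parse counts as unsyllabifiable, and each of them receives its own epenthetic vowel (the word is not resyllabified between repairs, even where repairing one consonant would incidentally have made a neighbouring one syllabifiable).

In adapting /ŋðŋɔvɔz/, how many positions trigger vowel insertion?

3

After substitution the input is /txtɔvɔz/.
The unsyllabifiable consonants are /t/, /x/, /z/; each receives one epenthetic vowel.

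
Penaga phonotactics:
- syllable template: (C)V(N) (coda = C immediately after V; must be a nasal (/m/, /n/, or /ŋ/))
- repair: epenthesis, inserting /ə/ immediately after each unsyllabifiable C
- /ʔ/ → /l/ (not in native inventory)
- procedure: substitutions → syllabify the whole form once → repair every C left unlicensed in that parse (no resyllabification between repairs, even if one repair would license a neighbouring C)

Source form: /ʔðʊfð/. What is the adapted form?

ləðʊfəðə

Substitution: /ʔ/ → /l/, giving /lðʊfð/.
The consonants /l/, /f/, /ð/ cannot be parsed into a legal (C)V(N) syllable (only a nasal (/m/, /n/, or /ŋ/) is licensed in coda position; onsets are limited to one consonant).
Epenthesis after each stranded consonant: /l/ → /lə/, /f/ → /fə/, /ð/ → /ðə/.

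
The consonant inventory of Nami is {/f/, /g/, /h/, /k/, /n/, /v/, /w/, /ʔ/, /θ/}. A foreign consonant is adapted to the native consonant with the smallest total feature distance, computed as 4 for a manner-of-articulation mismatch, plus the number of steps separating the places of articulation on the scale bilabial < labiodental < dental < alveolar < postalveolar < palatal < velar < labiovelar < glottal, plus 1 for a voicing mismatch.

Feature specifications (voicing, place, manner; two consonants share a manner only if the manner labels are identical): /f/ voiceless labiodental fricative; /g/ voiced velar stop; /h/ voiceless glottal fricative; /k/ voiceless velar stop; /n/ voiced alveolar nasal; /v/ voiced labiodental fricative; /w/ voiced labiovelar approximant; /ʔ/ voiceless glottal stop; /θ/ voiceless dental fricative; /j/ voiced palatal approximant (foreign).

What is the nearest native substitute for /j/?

/w/ is closest: same manner (approximant), place distance 2 (palatal→labiovelar), same voicing; total 2. Next closest is /g/ at distance 5.

w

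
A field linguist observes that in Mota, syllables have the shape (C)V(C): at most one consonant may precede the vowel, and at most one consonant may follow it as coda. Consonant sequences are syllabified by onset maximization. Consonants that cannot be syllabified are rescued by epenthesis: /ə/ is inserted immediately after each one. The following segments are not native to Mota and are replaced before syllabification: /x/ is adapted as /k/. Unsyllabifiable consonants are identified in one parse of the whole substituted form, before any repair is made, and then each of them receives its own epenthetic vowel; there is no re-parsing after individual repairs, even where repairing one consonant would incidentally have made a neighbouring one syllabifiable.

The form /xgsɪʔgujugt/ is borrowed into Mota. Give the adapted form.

kəgəsɪʔgujugtə

Substitution: /x/ → /k/, giving /kgsɪʔgujugt/.
Syllabifying with onset maximization leaves /k/, /g/, /t/ stranded (at most one coda consonant is licensed; onsets are limited to one consonant).
Each unlicensed consonant becomes the onset of a new syllable: /k/ → /kə/, /g/ → /gə/, /t/ → /tə/.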